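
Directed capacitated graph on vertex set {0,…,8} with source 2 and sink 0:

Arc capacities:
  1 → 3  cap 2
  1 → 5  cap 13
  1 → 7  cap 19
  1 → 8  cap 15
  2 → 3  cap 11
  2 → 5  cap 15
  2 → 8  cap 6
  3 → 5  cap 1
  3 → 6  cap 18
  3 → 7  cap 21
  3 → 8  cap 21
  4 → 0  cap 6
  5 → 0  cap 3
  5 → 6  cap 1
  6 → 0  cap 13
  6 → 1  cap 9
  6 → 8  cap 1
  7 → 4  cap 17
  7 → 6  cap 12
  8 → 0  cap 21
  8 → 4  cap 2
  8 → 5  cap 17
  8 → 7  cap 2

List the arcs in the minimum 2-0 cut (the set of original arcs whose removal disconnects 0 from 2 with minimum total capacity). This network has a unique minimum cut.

Min-cut arcs: {(2,3), (2,8), (5,0), (5,6)} (total capacity 21)

augment #1: 2→5→0 push 3
augment #2: 2→8→0 push 6
augment #3: 2→3→6→0 push 11
augment #4: 2→5→6→0 push 1
max flow = 21; residual-reachable set from 2 gives S-side
cut edges (S→T): {(2,3), (2,8), (5,0), (5,6)} total cap 21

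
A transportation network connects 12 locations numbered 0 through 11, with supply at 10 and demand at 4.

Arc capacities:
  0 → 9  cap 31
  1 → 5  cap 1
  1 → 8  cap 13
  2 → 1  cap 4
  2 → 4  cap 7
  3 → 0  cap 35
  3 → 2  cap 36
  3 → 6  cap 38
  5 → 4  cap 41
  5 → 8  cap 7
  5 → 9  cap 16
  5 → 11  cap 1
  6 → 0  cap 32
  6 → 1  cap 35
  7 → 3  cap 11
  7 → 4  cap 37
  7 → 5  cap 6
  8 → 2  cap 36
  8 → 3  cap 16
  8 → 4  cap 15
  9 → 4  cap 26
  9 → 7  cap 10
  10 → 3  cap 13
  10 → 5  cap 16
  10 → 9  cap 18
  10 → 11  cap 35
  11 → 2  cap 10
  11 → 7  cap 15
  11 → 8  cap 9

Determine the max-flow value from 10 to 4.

augment #1: 10→5→4 bottleneck 16, total now 16
augment #2: 10→9→4 bottleneck 18, total now 34
augment #3: 10→3→2→4 bottleneck 7, total now 41
augment #4: 10→11→7→4 bottleneck 15, total now 56
augment #5: 10→11→8→4 bottleneck 9, total now 65
augment #6: 10→3→0→9→4 bottleneck 6, total now 71
augment #7: 10→11→2→1→5→4 bottleneck 1, total now 72
augment #8: 10→11→2→1→8→4 bottleneck 3, total now 75
augment #9: 10→11→2→3→0→9→4 bottleneck 2, total now 77
augment #10: 10→11→2→3→0→9→7→4 bottleneck 4, total now 81

Maximum flow value: 81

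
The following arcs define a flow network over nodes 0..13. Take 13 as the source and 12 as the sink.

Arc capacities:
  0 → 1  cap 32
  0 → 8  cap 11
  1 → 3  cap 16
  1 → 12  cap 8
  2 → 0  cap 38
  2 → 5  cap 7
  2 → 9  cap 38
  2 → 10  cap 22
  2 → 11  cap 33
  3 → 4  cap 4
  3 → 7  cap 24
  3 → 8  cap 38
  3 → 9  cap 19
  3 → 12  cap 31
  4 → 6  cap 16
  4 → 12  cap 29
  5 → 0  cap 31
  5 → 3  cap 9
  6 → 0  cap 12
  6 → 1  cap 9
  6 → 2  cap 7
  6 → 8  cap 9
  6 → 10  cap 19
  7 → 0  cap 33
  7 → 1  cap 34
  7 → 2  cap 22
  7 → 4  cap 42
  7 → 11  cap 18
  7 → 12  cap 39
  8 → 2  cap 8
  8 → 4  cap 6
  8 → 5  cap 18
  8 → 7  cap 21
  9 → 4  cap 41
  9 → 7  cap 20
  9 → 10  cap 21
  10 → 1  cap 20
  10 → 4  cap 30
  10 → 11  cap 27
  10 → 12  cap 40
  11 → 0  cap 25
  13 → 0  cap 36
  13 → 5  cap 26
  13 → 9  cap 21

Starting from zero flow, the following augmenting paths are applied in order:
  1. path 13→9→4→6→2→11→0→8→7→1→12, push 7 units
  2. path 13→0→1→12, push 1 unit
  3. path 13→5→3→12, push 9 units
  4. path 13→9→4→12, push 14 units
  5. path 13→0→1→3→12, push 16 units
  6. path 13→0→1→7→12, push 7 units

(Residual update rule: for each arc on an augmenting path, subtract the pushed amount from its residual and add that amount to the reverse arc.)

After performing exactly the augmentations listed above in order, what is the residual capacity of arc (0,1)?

Residual capacity of (0,1): 8

after path 1 (13→9→4→6→2→11→0→8→7→1→12, push 7): res(0,1)=32
after path 2 (13→0→1→12, push 1): res(0,1)=31
after path 3 (13→5→3→12, push 9): res(0,1)=31
after path 4 (13→9→4→12, push 14): res(0,1)=31
after path 5 (13→0→1→3→12, push 16): res(0,1)=15
after path 6 (13→0→1→7→12, push 7): res(0,1)=8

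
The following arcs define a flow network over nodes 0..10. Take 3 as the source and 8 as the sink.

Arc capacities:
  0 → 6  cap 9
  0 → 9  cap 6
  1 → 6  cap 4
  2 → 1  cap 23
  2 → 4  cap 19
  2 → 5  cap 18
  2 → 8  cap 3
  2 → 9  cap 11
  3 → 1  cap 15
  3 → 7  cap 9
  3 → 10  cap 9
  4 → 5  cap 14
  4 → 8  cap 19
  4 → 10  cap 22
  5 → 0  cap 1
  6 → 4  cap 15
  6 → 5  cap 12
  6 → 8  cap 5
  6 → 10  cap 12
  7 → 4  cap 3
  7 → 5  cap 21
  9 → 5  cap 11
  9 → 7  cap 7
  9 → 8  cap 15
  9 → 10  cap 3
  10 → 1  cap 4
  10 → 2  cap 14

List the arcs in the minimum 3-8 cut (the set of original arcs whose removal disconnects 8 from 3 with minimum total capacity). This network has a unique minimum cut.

Min-cut arcs: {(1,6), (3,10), (5,0), (7,4)} (total capacity 17)

augment #1: 3→1→6→8 push 4
augment #2: 3→7→4→8 push 3
augment #3: 3→10→2→8 push 3
augment #4: 3→10→2→4→8 push 6
augment #5: 3→7→5→0→6→8 push 1
max flow = 17; residual-reachable set from 3 gives S-side
cut edges (S→T): {(1,6), (3,10), (5,0), (7,4)} total cap 17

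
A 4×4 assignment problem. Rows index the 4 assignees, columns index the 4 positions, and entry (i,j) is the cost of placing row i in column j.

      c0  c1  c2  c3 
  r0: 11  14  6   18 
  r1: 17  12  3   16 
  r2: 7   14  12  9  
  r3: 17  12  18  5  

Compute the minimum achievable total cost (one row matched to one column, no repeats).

optimal assignment: row0→col1 (cost 14), row1→col2 (cost 3), row2→col0 (cost 7), row3→col3 (cost 5)
total = 14 + 3 + 7 + 5 = 29

Minimum assignment cost: 29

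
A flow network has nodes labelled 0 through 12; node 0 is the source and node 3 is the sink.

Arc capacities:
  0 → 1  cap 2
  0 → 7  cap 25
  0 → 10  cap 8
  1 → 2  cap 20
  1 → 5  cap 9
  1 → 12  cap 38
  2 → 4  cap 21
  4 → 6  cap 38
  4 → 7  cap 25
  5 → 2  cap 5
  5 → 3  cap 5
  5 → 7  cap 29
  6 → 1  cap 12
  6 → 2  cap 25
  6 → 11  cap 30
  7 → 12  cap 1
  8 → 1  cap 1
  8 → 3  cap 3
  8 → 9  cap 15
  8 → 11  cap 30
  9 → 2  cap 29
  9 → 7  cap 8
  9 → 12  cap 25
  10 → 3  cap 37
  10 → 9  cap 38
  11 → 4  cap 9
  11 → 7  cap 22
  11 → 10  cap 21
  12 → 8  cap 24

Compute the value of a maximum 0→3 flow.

augment #1: 0→10→3 bottleneck 8, total now 8
augment #2: 0→1→5→3 bottleneck 2, total now 10
augment #3: 0→7→12→8→3 bottleneck 1, total now 11

Maximum flow value: 11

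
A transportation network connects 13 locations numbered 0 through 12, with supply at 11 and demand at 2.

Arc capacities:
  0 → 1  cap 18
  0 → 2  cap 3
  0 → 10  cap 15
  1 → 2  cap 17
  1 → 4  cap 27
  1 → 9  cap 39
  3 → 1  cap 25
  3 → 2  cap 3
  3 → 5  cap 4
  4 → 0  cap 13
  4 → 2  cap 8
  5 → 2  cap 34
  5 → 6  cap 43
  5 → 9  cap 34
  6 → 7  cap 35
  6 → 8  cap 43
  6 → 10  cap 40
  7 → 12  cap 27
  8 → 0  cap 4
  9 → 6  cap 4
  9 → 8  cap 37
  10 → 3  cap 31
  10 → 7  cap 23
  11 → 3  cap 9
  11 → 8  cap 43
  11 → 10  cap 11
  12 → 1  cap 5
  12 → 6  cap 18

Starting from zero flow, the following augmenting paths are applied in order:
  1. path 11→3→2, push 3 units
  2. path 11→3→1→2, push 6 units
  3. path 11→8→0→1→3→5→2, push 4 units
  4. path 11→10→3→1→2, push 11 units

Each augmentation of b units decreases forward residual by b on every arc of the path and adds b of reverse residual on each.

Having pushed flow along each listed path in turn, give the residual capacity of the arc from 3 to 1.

after path 1 (11→3→2, push 3): res(3,1)=25
after path 2 (11→3→1→2, push 6): res(3,1)=19
after path 3 (11→8→0→1→3→5→2, push 4): res(3,1)=23
after path 4 (11→10→3→1→2, push 11): res(3,1)=12

Residual capacity of (3,1): 12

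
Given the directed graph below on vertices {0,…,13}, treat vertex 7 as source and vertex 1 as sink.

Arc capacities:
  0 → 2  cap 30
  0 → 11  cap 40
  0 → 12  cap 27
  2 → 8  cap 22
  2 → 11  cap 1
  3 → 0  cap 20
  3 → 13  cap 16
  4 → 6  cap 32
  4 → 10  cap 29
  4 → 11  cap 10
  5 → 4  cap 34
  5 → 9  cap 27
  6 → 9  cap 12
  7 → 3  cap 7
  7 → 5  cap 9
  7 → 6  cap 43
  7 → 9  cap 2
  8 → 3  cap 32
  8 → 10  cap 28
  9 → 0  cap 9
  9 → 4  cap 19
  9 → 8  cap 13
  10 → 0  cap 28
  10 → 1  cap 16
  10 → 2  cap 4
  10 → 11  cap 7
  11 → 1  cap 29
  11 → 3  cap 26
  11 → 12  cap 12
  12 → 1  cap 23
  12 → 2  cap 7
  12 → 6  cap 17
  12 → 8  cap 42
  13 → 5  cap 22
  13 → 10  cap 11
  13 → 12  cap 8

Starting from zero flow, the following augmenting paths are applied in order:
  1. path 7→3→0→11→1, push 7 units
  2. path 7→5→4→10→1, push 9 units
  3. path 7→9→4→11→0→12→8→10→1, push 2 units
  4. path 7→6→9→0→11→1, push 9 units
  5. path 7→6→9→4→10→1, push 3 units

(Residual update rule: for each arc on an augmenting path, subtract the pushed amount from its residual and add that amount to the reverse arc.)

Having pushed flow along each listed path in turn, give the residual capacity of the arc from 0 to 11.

Residual capacity of (0,11): 26

after path 1 (7→3→0→11→1, push 7): res(0,11)=33
after path 2 (7→5→4→10→1, push 9): res(0,11)=33
after path 3 (7→9→4→11→0→12→8→10→1, push 2): res(0,11)=35
after path 4 (7→6→9→0→11→1, push 9): res(0,11)=26
after path 5 (7→6→9→4→10→1, push 3): res(0,11)=26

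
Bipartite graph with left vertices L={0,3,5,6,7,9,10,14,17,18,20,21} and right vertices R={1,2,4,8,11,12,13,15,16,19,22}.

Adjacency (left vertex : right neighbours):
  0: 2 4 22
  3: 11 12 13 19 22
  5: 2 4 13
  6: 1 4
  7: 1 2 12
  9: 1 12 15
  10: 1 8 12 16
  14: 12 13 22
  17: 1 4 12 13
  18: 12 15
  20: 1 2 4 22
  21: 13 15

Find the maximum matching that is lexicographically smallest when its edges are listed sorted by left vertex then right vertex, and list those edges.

|M| = 9 (so the lex-smallest maximum matching has 9 edges)
process left vertices in ascending order; for each, take the smallest-labelled available neighbour that still permits 9 edges overall, or leave it unmatched if none does
lex-smallest matching: {0-2, 3-11, 5-4, 6-1, 7-12, 9-15, 10-8, 14-13, 20-22}

Lex-smallest maximum matching: {(0,2), (3,11), (5,4), (6,1), (7,12), (9,15), (10,8), (14,13), (20,22)}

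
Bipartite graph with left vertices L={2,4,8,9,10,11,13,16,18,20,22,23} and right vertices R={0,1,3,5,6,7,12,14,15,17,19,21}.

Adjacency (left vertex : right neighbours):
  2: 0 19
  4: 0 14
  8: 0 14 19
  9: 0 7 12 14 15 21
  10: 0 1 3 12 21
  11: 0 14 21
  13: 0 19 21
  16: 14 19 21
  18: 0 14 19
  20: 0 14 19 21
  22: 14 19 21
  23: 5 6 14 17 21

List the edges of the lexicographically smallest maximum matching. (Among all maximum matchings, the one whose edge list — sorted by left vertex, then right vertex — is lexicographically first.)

Lex-smallest maximum matching: {(2,0), (4,14), (8,19), (9,7), (10,1), (11,21), (23,5)}

|M| = 7 (so the lex-smallest maximum matching has 7 edges)
process left vertices in ascending order; for each, take the smallest-labelled available neighbour that still permits 7 edges overall, or leave it unmatched if none does
lex-smallest matching: {2-0, 4-14, 8-19, 9-7, 10-1, 11-21, 23-5}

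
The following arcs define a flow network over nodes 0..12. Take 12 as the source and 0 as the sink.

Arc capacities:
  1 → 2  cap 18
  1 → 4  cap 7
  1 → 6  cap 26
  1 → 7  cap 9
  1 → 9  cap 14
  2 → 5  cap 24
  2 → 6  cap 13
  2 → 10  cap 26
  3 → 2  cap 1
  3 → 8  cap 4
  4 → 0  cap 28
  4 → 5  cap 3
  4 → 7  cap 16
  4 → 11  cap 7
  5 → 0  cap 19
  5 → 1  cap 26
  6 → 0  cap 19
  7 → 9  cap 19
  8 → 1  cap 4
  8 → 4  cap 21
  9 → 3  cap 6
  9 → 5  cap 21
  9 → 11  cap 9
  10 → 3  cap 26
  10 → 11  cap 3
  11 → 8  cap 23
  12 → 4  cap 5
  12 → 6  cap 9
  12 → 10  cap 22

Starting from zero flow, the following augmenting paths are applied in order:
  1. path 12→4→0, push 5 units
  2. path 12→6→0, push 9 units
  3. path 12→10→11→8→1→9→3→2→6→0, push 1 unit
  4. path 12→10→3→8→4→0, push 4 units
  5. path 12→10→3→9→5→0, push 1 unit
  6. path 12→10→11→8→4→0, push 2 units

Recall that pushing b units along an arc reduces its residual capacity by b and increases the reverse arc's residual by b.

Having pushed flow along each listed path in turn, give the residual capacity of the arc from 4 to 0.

after path 1 (12→4→0, push 5): res(4,0)=23
after path 2 (12→6→0, push 9): res(4,0)=23
after path 3 (12→10→11→8→1→9→3→2→6→0, push 1): res(4,0)=23
after path 4 (12→10→3→8→4→0, push 4): res(4,0)=19
after path 5 (12→10→3→9→5→0, push 1): res(4,0)=19
after path 6 (12→10→11→8→4→0, push 2): res(4,0)=17

Residual capacity of (4,0): 17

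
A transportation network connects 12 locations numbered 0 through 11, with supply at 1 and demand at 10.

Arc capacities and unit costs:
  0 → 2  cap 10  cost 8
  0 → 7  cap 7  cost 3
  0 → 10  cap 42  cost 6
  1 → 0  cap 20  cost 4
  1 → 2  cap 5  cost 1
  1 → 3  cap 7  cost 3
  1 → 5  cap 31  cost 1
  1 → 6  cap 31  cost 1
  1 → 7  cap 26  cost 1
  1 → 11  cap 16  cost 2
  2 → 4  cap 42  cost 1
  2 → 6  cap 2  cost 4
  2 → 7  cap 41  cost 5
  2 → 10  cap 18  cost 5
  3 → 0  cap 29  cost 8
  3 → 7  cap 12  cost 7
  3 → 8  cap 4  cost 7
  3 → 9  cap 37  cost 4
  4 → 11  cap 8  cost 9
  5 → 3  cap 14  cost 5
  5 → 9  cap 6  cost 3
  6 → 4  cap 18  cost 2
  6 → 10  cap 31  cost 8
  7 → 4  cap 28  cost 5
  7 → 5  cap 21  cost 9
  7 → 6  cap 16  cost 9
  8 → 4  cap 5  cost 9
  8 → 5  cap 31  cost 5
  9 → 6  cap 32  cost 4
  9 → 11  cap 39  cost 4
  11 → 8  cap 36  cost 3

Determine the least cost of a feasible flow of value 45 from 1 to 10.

Minimum cost for 45 units: 399

shortest-cost path #1: 1→2→10 push 5 @ unit cost 6 (adds 30)
shortest-cost path #2: 1→6→10 push 31 @ unit cost 9 (adds 279)
shortest-cost path #3: 1→0→10 push 9 @ unit cost 10 (adds 90)
total cost = 399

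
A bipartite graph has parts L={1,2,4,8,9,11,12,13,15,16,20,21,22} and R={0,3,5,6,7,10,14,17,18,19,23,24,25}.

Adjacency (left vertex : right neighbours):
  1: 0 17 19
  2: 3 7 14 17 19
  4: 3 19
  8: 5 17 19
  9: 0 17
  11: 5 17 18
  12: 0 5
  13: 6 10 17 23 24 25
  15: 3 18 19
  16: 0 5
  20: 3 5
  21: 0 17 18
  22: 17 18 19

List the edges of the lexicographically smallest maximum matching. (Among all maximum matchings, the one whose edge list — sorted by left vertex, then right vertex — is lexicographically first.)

Lex-smallest maximum matching: {(1,0), (2,7), (4,3), (8,5), (9,17), (11,18), (13,6), (15,19)}

|M| = 8 (so the lex-smallest maximum matching has 8 edges)
process left vertices in ascending order; for each, take the smallest-labelled available neighbour that still permits 8 edges overall, or leave it unmatched if none does
lex-smallest matching: {1-0, 2-7, 4-3, 8-5, 9-17, 11-18, 13-6, 15-19}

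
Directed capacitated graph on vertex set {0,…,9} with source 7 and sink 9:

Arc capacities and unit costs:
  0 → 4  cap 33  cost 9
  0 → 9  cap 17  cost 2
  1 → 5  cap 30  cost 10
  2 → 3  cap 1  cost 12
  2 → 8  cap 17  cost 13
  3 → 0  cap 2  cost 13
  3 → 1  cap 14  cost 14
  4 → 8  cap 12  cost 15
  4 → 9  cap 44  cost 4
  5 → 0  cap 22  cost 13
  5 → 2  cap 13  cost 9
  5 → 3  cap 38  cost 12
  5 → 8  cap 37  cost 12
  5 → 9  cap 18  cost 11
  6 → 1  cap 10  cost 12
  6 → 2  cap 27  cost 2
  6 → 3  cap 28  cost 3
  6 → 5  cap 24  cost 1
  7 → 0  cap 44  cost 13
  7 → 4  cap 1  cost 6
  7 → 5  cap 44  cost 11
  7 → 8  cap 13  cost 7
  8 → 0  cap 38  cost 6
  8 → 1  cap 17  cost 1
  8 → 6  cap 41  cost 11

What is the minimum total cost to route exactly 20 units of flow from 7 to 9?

shortest-cost path #1: 7→4→9 push 1 @ unit cost 10 (adds 10)
shortest-cost path #2: 7→0→9 push 17 @ unit cost 15 (adds 255)
shortest-cost path #3: 7→5→9 push 2 @ unit cost 22 (adds 44)
total cost = 309

Minimum cost for 20 units: 309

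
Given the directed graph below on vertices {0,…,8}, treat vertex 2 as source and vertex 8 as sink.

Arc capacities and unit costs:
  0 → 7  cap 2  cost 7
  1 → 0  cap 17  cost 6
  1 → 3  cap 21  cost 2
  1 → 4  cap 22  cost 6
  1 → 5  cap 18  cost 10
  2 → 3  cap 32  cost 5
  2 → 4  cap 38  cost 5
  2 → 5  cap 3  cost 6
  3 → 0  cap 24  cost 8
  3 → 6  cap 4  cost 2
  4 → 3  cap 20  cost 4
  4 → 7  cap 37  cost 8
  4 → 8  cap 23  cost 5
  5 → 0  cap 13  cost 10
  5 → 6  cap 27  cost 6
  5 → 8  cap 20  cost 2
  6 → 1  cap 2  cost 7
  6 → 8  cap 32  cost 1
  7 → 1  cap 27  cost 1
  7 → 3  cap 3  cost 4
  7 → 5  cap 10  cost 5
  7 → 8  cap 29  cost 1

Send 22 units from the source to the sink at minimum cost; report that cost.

shortest-cost path #1: 2→5→8 push 3 @ unit cost 8 (adds 24)
shortest-cost path #2: 2→3→6→8 push 4 @ unit cost 8 (adds 32)
shortest-cost path #3: 2→4→8 push 15 @ unit cost 10 (adds 150)
total cost = 206

Minimum cost for 22 units: 206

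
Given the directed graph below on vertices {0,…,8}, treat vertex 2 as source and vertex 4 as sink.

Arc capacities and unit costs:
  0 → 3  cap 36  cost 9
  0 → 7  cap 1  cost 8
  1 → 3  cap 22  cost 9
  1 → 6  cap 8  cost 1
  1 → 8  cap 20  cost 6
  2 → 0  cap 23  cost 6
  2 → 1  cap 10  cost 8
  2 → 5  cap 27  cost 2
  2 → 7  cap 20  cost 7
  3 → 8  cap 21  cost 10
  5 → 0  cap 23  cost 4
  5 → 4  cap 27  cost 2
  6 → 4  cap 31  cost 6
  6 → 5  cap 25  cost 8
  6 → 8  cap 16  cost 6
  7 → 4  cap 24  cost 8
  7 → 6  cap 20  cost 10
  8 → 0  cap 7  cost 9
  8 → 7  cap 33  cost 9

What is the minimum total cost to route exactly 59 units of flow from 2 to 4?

shortest-cost path #1: 2→5→4 push 27 @ unit cost 4 (adds 108)
shortest-cost path #2: 2→7→4 push 20 @ unit cost 15 (adds 300)
shortest-cost path #3: 2→1→6→4 push 8 @ unit cost 15 (adds 120)
shortest-cost path #4: 2→0→7→4 push 1 @ unit cost 22 (adds 22)
shortest-cost path #5: 2→1→8→7→4 push 2 @ unit cost 31 (adds 62)
shortest-cost path #6: 2→0→3→8→7→4 push 1 @ unit cost 42 (adds 42)
total cost = 654

Minimum cost for 59 units: 654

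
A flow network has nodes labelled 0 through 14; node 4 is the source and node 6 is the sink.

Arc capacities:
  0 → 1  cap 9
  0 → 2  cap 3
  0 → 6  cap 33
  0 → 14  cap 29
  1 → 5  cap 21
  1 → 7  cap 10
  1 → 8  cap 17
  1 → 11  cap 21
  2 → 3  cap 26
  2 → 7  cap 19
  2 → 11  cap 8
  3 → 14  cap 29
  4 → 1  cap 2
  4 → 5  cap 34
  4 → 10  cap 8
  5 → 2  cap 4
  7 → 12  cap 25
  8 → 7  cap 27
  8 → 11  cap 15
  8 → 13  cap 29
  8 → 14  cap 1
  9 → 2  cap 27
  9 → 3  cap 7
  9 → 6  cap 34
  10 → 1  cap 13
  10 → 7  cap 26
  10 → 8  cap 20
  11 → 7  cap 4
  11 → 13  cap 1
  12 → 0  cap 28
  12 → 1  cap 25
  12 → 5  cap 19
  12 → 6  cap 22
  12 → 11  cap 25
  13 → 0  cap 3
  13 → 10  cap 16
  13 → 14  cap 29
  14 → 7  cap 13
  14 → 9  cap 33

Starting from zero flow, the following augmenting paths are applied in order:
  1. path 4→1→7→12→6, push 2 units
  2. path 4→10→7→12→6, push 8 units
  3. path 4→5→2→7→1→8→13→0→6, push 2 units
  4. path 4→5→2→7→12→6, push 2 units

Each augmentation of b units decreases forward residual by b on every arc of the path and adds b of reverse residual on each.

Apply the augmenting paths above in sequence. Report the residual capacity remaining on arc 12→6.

after path 1 (4→1→7→12→6, push 2): res(12,6)=20
after path 2 (4→10→7→12→6, push 8): res(12,6)=12
after path 3 (4→5→2→7→1→8→13→0→6, push 2): res(12,6)=12
after path 4 (4→5→2→7→12→6, push 2): res(12,6)=10

Residual capacity of (12,6): 10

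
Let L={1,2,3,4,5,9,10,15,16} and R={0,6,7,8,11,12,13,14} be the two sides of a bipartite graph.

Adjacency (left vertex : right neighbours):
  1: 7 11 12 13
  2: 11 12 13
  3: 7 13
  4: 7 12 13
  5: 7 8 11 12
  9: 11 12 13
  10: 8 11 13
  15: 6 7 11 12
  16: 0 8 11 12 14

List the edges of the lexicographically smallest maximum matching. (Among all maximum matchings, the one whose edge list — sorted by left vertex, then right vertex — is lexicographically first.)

Lex-smallest maximum matching: {(1,7), (2,11), (3,13), (4,12), (5,8), (15,6), (16,0)}

|M| = 7 (so the lex-smallest maximum matching has 7 edges)
process left vertices in ascending order; for each, take the smallest-labelled available neighbour that still permits 7 edges overall, or leave it unmatched if none does
lex-smallest matching: {1-7, 2-11, 3-13, 4-12, 5-8, 15-6, 16-0}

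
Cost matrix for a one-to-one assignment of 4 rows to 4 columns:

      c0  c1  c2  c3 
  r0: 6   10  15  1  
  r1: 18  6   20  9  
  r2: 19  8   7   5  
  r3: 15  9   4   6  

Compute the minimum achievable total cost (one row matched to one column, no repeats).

Minimum assignment cost: 21

optimal assignment: row0→col0 (cost 6), row1→col1 (cost 6), row2→col3 (cost 5), row3→col2 (cost 4)
total = 6 + 6 + 5 + 4 = 21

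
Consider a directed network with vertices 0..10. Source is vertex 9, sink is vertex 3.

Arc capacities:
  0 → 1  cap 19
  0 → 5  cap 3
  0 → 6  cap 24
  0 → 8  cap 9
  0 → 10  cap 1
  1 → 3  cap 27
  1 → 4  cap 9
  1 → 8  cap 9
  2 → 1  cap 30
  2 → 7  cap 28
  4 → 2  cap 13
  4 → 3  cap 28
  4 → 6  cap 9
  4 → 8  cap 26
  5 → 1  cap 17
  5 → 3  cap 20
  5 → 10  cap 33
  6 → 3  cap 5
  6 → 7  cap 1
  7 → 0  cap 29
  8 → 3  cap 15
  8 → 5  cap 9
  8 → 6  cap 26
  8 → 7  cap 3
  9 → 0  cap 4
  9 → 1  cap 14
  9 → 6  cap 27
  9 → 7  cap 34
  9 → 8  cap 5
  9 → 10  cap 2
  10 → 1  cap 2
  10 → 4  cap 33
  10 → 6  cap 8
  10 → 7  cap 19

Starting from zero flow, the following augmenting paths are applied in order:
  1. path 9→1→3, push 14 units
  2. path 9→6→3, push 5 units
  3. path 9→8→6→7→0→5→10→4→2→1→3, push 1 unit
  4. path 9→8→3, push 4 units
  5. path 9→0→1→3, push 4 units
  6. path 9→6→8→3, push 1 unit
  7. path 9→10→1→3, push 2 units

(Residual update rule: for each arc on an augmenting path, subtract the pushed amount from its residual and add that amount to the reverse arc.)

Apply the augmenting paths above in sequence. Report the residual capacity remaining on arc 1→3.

after path 1 (9→1→3, push 14): res(1,3)=13
after path 2 (9→6→3, push 5): res(1,3)=13
after path 3 (9→8→6→7→0→5→10→4→2→1→3, push 1): res(1,3)=12
after path 4 (9→8→3, push 4): res(1,3)=12
after path 5 (9→0→1→3, push 4): res(1,3)=8
after path 6 (9→6→8→3, push 1): res(1,3)=8
after path 7 (9→10→1→3, push 2): res(1,3)=6

Residual capacity of (1,3): 6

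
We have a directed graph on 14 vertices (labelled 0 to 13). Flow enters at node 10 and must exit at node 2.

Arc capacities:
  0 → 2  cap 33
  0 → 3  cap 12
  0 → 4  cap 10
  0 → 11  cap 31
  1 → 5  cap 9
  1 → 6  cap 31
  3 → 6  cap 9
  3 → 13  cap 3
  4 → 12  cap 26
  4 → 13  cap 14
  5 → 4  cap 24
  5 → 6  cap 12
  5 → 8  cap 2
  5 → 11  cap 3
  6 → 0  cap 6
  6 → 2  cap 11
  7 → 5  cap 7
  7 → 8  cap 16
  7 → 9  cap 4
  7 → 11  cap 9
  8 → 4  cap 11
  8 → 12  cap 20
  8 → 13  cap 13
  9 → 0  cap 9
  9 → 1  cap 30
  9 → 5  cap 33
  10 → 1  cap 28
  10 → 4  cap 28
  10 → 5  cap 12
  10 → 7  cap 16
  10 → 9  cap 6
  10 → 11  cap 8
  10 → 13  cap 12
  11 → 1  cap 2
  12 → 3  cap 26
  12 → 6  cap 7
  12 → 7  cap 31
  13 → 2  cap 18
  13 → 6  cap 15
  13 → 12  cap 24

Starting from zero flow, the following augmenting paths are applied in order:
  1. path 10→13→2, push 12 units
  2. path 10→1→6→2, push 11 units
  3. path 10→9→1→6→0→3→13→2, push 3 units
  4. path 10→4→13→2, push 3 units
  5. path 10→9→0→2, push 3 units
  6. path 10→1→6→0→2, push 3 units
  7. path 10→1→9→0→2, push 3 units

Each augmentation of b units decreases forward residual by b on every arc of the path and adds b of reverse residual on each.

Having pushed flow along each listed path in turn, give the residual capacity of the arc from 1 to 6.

after path 1 (10→13→2, push 12): res(1,6)=31
after path 2 (10→1→6→2, push 11): res(1,6)=20
after path 3 (10→9→1→6→0→3→13→2, push 3): res(1,6)=17
after path 4 (10→4→13→2, push 3): res(1,6)=17
after path 5 (10→9→0→2, push 3): res(1,6)=17
after path 6 (10→1→6→0→2, push 3): res(1,6)=14
after path 7 (10→1→9→0→2, push 3): res(1,6)=14

Residual capacity of (1,6): 14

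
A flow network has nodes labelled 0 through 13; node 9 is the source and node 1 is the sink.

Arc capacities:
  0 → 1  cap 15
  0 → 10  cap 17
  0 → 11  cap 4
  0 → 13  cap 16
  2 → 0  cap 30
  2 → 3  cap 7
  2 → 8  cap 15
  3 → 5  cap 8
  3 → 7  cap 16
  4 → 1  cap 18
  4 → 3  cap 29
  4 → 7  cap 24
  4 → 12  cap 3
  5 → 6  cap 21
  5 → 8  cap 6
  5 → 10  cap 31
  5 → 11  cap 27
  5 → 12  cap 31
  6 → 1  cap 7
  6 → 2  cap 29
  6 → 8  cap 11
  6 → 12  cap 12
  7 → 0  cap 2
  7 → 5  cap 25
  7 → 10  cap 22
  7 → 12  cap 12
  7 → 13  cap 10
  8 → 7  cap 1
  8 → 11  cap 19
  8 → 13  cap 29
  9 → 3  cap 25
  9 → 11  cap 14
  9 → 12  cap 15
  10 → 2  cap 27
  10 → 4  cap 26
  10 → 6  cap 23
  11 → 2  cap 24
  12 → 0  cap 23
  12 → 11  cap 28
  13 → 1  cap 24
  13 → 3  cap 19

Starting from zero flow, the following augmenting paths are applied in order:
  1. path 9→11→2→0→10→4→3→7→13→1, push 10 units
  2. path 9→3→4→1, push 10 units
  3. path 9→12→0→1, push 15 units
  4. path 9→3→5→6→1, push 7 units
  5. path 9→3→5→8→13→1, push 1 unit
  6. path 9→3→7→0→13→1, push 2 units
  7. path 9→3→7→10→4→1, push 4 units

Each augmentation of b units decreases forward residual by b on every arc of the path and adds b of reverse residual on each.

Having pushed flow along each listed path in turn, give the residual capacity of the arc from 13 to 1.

Residual capacity of (13,1): 11

after path 1 (9→11→2→0→10→4→3→7→13→1, push 10): res(13,1)=14
after path 2 (9→3→4→1, push 10): res(13,1)=14
after path 3 (9→12→0→1, push 15): res(13,1)=14
after path 4 (9→3→5→6→1, push 7): res(13,1)=14
after path 5 (9→3→5→8→13→1, push 1): res(13,1)=13
after path 6 (9→3→7→0→13→1, push 2): res(13,1)=11
after path 7 (9→3→7→10→4→1, push 4): res(13,1)=11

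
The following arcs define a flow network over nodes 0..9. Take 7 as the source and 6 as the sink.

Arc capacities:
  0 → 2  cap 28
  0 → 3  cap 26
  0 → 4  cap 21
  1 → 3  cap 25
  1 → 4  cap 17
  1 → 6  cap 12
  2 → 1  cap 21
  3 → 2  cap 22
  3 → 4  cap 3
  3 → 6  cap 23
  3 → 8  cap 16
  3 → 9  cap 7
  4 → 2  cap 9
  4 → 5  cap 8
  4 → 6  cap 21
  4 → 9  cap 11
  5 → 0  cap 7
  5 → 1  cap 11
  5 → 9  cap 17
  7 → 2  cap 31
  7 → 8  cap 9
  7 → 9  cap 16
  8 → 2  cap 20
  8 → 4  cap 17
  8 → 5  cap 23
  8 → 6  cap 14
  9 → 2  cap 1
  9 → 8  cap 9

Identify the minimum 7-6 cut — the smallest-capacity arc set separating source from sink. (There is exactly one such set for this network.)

augment #1: 7→8→6 push 9
augment #2: 7→2→1→6 push 12
augment #3: 7→9→8→6 push 5
augment #4: 7→2→1→3→6 push 9
augment #5: 7→9→8→4→6 push 4
max flow = 39; residual-reachable set from 7 gives S-side
cut edges (S→T): {(2,1), (7,8), (9,8)} total cap 39

Min-cut arcs: {(2,1), (7,8), (9,8)} (total capacity 39)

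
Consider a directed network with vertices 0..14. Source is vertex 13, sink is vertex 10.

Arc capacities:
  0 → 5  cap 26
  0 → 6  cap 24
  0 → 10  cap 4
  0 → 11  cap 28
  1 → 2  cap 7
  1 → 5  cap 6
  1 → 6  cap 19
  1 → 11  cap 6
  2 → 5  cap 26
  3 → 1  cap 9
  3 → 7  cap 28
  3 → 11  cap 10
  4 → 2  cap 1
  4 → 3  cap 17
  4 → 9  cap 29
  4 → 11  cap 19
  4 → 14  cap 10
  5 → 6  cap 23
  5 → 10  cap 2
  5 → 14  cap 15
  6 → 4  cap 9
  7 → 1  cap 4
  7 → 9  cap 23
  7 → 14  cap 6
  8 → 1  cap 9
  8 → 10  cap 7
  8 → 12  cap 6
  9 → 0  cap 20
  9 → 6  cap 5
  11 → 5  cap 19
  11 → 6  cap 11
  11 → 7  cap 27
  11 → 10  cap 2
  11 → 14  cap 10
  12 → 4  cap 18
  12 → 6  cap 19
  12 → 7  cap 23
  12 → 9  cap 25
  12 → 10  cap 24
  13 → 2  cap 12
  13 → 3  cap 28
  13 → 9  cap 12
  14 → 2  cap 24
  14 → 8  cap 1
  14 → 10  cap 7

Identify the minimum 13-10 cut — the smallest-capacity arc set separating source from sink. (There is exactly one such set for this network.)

Min-cut arcs: {(0,10), (5,10), (11,10), (14,8), (14,10)} (total capacity 16)

augment #1: 13→2→5→10 push 2
augment #2: 13→3→11→10 push 2
augment #3: 13→9→0→10 push 4
augment #4: 13→2→5→14→10 push 7
augment #5: 13→2→5→14→8→10 push 1
max flow = 16; residual-reachable set from 13 gives S-side
cut edges (S→T): {(0,10), (5,10), (11,10), (14,8), (14,10)} total cap 16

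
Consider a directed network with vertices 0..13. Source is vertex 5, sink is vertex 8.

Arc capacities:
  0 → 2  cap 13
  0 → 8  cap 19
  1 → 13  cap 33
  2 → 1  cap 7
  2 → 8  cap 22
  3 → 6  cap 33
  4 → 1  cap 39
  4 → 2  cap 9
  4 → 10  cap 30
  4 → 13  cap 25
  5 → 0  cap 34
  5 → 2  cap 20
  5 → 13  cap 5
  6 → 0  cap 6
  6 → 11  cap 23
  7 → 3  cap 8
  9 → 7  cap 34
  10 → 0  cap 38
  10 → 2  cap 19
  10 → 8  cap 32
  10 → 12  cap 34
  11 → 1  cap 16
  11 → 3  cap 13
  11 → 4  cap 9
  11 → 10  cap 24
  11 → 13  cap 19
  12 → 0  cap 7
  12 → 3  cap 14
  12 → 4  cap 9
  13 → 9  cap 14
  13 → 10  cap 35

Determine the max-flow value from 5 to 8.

Maximum flow value: 53

augment #1: 5→0→8 bottleneck 19, total now 19
augment #2: 5→2→8 bottleneck 20, total now 39
augment #3: 5→0→2→8 bottleneck 2, total now 41
augment #4: 5→13→10→8 bottleneck 5, total now 46
augment #5: 5→0→2→1→13→10→8 bottleneck 7, total now 53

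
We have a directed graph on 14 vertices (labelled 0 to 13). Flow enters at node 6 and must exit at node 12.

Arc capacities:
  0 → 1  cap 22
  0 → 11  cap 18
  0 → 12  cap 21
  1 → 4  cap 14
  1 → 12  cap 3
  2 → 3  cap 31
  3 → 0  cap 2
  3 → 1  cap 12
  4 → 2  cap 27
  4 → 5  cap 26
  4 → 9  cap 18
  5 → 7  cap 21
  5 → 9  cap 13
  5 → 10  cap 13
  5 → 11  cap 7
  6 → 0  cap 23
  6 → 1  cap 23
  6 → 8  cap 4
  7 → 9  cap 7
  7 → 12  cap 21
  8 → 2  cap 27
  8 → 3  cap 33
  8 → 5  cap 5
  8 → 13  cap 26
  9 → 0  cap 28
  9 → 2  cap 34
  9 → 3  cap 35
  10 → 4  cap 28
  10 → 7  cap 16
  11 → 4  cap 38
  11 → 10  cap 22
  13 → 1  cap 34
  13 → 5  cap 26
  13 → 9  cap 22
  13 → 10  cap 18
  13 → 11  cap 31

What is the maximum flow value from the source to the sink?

Maximum flow value: 44

augment #1: 6→0→12 bottleneck 21, total now 21
augment #2: 6→1→12 bottleneck 3, total now 24
augment #3: 6→8→5→7→12 bottleneck 4, total now 28
augment #4: 6→0→11→10→7→12 bottleneck 2, total now 30
augment #5: 6→1→4→5→7→12 bottleneck 14, total now 44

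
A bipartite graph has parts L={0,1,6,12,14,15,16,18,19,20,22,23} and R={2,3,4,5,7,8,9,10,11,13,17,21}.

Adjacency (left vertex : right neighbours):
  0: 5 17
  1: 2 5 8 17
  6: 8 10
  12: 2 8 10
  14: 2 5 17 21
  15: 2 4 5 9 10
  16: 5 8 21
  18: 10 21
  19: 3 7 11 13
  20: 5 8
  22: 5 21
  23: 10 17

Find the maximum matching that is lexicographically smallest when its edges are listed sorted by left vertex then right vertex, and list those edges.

|M| = 8 (so the lex-smallest maximum matching has 8 edges)
process left vertices in ascending order; for each, take the smallest-labelled available neighbour that still permits 8 edges overall, or leave it unmatched if none does
lex-smallest matching: {0-5, 1-2, 6-8, 12-10, 14-17, 15-4, 16-21, 19-3}

Lex-smallest maximum matching: {(0,5), (1,2), (6,8), (12,10), (14,17), (15,4), (16,21), (19,3)}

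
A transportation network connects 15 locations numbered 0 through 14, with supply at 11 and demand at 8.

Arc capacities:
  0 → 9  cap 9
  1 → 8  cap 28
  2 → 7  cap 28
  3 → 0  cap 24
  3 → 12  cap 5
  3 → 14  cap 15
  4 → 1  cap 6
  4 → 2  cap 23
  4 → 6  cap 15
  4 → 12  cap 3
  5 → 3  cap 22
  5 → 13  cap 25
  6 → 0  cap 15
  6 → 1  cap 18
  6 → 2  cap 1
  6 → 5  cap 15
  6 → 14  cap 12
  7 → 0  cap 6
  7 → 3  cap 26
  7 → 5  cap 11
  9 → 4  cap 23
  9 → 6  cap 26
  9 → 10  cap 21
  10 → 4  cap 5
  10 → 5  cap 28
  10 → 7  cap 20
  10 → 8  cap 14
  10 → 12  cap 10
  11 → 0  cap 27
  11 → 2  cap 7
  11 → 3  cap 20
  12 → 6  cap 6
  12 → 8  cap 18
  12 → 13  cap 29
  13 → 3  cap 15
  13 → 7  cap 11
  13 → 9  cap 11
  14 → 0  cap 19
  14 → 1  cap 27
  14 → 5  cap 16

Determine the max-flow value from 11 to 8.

augment #1: 11→3→12→8 bottleneck 5, total now 5
augment #2: 11→0→9→10→8 bottleneck 9, total now 14
augment #3: 11→3→14→1→8 bottleneck 15, total now 29
augment #4: 11→2→7→5→13→9→10→8 bottleneck 5, total now 34
augment #5: 11→2→7→5→13→9→4→1→8 bottleneck 2, total now 36

Maximum flow value: 36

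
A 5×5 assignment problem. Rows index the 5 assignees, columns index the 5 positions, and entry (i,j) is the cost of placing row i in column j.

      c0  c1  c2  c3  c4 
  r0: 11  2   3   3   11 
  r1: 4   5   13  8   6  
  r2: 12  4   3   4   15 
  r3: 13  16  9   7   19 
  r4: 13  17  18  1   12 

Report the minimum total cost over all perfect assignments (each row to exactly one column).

optimal assignment: row0→col1 (cost 2), row1→col4 (cost 6), row2→col2 (cost 3), row3→col0 (cost 13), row4→col3 (cost 1)
total = 2 + 6 + 3 + 13 + 1 = 25

Minimum assignment cost: 25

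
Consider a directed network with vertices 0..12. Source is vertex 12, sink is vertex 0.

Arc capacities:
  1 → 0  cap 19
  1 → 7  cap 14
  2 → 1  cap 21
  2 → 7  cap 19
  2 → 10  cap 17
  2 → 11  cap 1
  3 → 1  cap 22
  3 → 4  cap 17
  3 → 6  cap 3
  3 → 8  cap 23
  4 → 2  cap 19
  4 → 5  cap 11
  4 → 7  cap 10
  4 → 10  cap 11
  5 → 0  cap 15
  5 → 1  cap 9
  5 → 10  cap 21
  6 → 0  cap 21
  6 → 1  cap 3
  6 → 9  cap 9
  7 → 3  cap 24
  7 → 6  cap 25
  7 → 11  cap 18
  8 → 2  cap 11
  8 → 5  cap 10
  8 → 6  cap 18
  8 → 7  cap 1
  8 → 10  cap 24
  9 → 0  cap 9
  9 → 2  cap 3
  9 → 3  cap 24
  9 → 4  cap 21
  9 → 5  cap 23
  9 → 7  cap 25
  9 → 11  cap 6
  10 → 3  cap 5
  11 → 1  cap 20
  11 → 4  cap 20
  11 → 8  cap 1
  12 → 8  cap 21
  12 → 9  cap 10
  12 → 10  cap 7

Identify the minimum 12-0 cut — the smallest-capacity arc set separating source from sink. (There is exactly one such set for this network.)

augment #1: 12→9→0 push 9
augment #2: 12→8→5→0 push 10
augment #3: 12→8→6→0 push 11
augment #4: 12→9→5→0 push 1
augment #5: 12→10→3→1→0 push 5
max flow = 36; residual-reachable set from 12 gives S-side
cut edges (S→T): {(10,3), (12,8), (12,9)} total cap 36

Min-cut arcs: {(10,3), (12,8), (12,9)} (total capacity 36)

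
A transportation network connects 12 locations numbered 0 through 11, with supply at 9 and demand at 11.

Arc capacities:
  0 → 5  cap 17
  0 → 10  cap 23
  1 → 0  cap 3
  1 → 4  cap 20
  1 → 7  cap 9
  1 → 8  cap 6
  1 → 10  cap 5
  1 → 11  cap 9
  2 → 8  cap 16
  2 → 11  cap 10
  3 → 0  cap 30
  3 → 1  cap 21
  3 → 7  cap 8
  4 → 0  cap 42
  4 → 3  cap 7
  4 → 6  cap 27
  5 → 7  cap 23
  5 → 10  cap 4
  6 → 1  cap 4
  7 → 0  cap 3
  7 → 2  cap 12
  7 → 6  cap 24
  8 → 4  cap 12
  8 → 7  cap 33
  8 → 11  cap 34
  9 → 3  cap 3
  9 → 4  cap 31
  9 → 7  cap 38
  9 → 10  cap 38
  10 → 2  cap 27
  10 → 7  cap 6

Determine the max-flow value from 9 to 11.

augment #1: 9→3→1→11 bottleneck 3, total now 3
augment #2: 9→7→2→11 bottleneck 10, total now 13
augment #3: 9→4→3→1→11 bottleneck 6, total now 19
augment #4: 9→7→2→8→11 bottleneck 2, total now 21
augment #5: 9→10→2→8→11 bottleneck 14, total now 35
augment #6: 9→4→3→1→8→11 bottleneck 1, total now 36
augment #7: 9→4→6→1→8→11 bottleneck 4, total now 40

Maximum flow value: 40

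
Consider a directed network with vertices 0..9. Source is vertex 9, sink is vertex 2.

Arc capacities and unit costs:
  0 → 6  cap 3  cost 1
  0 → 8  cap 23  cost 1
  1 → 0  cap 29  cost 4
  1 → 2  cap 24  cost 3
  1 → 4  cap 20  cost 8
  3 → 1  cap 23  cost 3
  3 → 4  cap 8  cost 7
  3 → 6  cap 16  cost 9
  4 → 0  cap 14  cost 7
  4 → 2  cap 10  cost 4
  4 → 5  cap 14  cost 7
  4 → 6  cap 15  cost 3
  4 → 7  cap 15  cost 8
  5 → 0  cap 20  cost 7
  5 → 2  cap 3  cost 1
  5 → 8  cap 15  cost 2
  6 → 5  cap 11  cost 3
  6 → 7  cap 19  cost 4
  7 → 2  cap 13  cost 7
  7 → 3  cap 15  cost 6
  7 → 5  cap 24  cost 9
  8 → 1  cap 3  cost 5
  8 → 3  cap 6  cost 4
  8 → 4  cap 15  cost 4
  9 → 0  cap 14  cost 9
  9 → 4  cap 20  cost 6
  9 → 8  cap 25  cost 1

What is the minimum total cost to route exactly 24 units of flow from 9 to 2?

Minimum cost for 24 units: 257

shortest-cost path #1: 9→8→1→2 push 3 @ unit cost 9 (adds 27)
shortest-cost path #2: 9→8→4→2 push 10 @ unit cost 9 (adds 90)
shortest-cost path #3: 9→8→3→1→2 push 6 @ unit cost 11 (adds 66)
shortest-cost path #4: 9→8→4→6→5→2 push 3 @ unit cost 12 (adds 36)
shortest-cost path #5: 9→8→4→6→7→2 push 2 @ unit cost 19 (adds 38)
total cost = 257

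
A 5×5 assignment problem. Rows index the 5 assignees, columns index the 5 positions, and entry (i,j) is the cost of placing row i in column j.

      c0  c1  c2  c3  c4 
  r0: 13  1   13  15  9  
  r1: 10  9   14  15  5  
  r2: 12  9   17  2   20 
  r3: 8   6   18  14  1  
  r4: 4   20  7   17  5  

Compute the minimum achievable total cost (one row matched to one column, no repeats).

optimal assignment: row0→col1 (cost 1), row1→col0 (cost 10), row2→col3 (cost 2), row3→col4 (cost 1), row4→col2 (cost 7)
total = 1 + 10 + 2 + 1 + 7 = 21

Minimum assignment cost: 21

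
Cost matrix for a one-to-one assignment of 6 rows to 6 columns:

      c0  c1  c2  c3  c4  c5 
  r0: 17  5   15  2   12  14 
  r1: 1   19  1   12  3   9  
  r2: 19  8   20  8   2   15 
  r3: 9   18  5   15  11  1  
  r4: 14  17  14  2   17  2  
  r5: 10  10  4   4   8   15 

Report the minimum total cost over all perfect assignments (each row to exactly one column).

Minimum assignment cost: 15

optimal assignment: row0→col1 (cost 5), row1→col0 (cost 1), row2→col4 (cost 2), row3→col5 (cost 1), row4→col3 (cost 2), row5→col2 (cost 4)
total = 5 + 1 + 2 + 1 + 2 + 4 = 15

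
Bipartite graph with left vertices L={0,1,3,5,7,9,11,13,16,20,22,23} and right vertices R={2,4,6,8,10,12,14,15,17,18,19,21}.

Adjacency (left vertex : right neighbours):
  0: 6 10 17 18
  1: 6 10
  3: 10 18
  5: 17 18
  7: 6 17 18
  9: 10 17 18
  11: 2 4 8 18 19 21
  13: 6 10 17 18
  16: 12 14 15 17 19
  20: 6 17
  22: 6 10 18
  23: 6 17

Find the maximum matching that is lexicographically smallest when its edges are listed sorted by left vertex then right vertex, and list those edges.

Lex-smallest maximum matching: {(0,6), (1,10), (3,18), (5,17), (11,2), (16,12)}

|M| = 6 (so the lex-smallest maximum matching has 6 edges)
process left vertices in ascending order; for each, take the smallest-labelled available neighbour that still permits 6 edges overall, or leave it unmatched if none does
lex-smallest matching: {0-6, 1-10, 3-18, 5-17, 11-2, 16-12}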